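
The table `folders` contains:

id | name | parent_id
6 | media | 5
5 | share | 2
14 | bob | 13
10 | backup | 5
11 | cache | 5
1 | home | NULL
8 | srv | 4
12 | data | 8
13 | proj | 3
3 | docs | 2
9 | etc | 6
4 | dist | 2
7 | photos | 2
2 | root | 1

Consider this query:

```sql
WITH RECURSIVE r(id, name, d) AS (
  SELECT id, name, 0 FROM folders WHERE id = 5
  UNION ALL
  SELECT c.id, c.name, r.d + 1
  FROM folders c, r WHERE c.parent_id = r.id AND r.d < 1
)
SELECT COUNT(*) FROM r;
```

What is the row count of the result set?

Base: id=5 (share) at d 0.
Iteration 1: rows with parent_id in {5} -> media (id 6, d 1), backup (id 10, d 1), cache (id 11, d 1).
Iteration 2: d < 1 fails for all current rows; recursion stops.
Total rows emitted: 4.

4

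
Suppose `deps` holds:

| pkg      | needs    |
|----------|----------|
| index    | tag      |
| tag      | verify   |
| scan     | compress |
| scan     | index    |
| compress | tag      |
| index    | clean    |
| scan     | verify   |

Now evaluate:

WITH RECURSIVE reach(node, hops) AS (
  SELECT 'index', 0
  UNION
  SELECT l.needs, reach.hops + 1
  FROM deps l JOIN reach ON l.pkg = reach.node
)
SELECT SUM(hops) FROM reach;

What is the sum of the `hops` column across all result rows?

4

Base: (index, hops=0).
Iteration 1: edges from {index} -> (clean, hops=1), (tag, hops=1).
Iteration 2: edges from {clean,tag} -> (verify, hops=2).
Iteration 3: no outgoing edges from {verify}; recursion stops.
SUM(hops) = 0 + 1 + 1 + 2 = 4.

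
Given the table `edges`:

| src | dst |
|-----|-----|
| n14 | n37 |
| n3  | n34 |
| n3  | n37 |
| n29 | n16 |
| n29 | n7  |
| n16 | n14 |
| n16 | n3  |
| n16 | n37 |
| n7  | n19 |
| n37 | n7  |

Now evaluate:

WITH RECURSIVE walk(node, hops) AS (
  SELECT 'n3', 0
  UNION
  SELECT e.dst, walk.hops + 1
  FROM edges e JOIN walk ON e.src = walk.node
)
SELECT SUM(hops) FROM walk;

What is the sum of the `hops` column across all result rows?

7

Base: (n3, hops=0).
Iteration 1: edges from {n3} -> (n34, hops=1), (n37, hops=1).
Iteration 2: edges from {n34,n37} -> (n7, hops=2).
Iteration 3: edges from {n7} -> (n19, hops=3).
Iteration 4: no outgoing edges from {n19}; recursion stops.
SUM(hops) = 0 + 1 + 1 + 2 + 3 = 7.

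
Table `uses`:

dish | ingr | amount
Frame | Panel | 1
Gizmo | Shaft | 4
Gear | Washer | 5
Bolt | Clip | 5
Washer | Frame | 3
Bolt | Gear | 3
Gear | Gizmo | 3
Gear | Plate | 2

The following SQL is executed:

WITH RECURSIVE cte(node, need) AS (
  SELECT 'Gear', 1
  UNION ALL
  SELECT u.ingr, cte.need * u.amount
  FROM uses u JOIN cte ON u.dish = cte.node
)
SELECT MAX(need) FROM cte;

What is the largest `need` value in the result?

Base: (Gear, need=1).
Iteration 1: components of {Gear} -> Gizmo = 1*3 = 3, Plate = 1*2 = 2, Washer = 1*5 = 5.
Iteration 2: components of {Gizmo,Plate,Washer} -> Frame = 5*3 = 15, Shaft = 3*4 = 12.
Iteration 3: components of {Frame,Shaft} -> Panel = 15*1 = 15.
Iteration 4: no further components; recursion stops.
need values: 1, 3, 5, 2, 12, 15, 15; the maximum is 15.

15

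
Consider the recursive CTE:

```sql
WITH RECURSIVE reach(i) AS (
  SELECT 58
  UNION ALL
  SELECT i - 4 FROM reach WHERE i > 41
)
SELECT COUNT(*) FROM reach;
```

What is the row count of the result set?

Base: i=58.
Iteration 1: 58 > 41 holds -> i = 58 - 4 = 54.
Iteration 2: 54 > 41 holds -> i = 54 - 4 = 50.
Iteration 3: 50 > 41 holds -> i = 50 - 4 = 46.
Iteration 4: 46 > 41 holds -> i = 46 - 4 = 42.
Iteration 5: 42 > 41 holds -> i = 42 - 4 = 38.
Iteration 6: 38 > 41 fails; recursion stops.
Total rows emitted: 6.

6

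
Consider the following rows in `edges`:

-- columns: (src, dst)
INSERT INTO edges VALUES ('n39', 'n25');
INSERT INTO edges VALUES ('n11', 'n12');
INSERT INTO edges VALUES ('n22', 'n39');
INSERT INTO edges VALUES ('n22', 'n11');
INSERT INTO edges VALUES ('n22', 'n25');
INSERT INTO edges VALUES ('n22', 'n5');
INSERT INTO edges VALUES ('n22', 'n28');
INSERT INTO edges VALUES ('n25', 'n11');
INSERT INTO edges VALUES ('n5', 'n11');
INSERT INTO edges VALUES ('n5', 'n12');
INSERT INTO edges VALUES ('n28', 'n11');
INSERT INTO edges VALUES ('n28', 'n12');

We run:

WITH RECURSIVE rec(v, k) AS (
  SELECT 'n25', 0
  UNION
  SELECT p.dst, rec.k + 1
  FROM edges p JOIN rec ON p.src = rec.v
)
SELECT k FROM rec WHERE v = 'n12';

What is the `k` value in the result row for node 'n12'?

2

Base: (n25, k=0).
Iteration 1: edges from {n25} -> (n11, k=1).
Iteration 2: edges from {n11} -> (n12, k=2).
Iteration 3: no outgoing edges from {n12}; recursion stops.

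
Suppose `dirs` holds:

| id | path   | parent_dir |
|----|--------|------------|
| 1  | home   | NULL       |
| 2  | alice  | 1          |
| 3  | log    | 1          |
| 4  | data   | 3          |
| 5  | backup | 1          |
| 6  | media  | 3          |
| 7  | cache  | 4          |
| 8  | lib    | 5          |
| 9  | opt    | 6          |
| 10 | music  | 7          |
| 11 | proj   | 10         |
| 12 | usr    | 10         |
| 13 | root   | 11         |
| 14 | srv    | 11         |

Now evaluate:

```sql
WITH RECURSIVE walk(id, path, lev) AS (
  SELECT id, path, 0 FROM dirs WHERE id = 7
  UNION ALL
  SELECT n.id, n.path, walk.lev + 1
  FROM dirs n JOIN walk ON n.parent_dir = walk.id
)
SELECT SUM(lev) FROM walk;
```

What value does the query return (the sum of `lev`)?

Base: id=7 (cache) at lev 0.
Iteration 1: rows with parent_dir in {7} -> music (id 10, lev 1).
Iteration 2: rows with parent_dir in {10} -> proj (id 11, lev 2), usr (id 12, lev 2).
Iteration 3: rows with parent_dir in {11,12} -> root (id 13, lev 3), srv (id 14, lev 3).
Iteration 4: no rows with parent_dir in {13,14}; recursion stops.
SUM(lev) = 0 + 1 + 2 + 2 + 3 + 3 = 11.

11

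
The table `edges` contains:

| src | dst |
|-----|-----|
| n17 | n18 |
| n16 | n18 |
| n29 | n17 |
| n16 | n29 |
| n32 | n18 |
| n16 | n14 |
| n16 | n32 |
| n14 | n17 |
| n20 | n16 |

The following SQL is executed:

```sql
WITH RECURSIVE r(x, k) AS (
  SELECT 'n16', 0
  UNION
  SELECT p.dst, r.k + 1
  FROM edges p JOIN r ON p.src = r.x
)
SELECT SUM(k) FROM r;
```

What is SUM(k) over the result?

11

Base: (n16, k=0).
Iteration 1: edges from {n16} -> (n14, k=1), (n18, k=1), (n29, k=1), (n32, k=1).
Iteration 2: edges from {n14,n18,n29,n32} -> (n17, k=2), (n18, k=2). [UNION drops 1 duplicate row(s)]
Iteration 3: edges from {n17,n18} -> (n18, k=3).
Iteration 4: no outgoing edges from {n18}; recursion stops.
SUM(k) = 0 + 1 + 1 + 1 + 1 + 2 + 2 + 3 = 11.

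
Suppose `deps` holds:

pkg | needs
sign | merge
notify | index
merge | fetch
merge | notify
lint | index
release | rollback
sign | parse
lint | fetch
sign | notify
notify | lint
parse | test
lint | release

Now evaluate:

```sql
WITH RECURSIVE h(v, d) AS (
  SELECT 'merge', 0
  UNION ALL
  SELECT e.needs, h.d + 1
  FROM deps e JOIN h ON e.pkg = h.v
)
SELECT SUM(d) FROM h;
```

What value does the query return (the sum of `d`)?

19

Base: (merge, d=0).
Iteration 1: edges from {merge} -> (fetch, d=1), (notify, d=1).
Iteration 2: edges from {fetch,notify} -> (index, d=2), (lint, d=2).
Iteration 3: edges from {index,lint} -> (fetch, d=3), (index, d=3), (release, d=3).
Iteration 4: edges from {fetch,index,release} -> (rollback, d=4).
Iteration 5: no outgoing edges from {rollback}; recursion stops.
SUM(d) = 0 + 1 + 1 + 2 + 2 + 3 + 3 + 3 + 4 = 19.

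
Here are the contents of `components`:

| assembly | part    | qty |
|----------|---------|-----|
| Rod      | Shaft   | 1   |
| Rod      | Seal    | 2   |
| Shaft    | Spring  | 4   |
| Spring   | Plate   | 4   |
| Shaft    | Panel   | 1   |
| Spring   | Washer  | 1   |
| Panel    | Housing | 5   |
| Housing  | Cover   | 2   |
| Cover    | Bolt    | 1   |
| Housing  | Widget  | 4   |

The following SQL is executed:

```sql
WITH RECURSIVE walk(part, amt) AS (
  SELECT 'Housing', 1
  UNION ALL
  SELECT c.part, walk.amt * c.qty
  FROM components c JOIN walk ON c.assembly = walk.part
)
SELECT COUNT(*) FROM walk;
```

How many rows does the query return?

4

Base: (Housing, amt=1).
Iteration 1: components of {Housing} -> Cover = 1*2 = 2, Widget = 1*4 = 4.
Iteration 2: components of {Cover,Widget} -> Bolt = 2*1 = 2.
Iteration 3: no further components; recursion stops.
Total rows emitted: 4.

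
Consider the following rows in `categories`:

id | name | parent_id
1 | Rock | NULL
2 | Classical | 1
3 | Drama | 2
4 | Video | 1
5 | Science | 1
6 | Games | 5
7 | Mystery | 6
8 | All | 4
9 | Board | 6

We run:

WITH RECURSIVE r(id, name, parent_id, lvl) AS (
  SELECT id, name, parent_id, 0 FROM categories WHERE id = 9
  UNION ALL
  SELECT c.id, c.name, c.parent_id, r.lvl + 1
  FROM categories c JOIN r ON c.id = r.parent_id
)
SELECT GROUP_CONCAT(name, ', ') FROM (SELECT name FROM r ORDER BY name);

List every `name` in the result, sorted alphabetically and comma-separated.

Base: id=9 (Board), parent_id=6, lvl 0.
Iteration 1: join on id=6 -> Games (id 6, parent_id=5, lvl 1).
Iteration 2: join on id=5 -> Science (id 5, parent_id=1, lvl 2).
Iteration 3: join on id=1 -> Rock (id 1, parent_id=NULL, lvl 3).
Iteration 4: parent_id is NULL; no match; recursion stops.

Board, Games, Rock, Science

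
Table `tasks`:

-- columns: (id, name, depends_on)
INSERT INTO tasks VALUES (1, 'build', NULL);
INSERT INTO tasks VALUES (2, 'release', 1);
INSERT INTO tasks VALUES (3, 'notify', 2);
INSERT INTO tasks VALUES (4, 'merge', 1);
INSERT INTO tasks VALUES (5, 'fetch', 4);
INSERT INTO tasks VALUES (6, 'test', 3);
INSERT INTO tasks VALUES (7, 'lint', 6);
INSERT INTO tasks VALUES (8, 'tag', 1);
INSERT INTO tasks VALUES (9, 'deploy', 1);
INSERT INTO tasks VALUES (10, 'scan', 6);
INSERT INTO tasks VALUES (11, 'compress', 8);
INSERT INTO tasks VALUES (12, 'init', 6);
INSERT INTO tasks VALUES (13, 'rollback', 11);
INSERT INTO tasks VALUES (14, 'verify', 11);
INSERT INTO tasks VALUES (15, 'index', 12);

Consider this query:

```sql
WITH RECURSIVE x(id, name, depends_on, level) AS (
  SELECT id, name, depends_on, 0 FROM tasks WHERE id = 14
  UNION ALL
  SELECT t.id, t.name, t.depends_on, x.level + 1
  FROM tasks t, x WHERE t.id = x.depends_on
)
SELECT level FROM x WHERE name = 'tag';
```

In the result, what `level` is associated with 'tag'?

2

Base: id=14 (verify), depends_on=11, level 0.
Iteration 1: join on id=11 -> compress (id 11, depends_on=8, level 1).
Iteration 2: join on id=8 -> tag (id 8, depends_on=1, level 2).
Iteration 3: join on id=1 -> build (id 1, depends_on=NULL, level 3).
Iteration 4: depends_on is NULL; no match; recursion stops.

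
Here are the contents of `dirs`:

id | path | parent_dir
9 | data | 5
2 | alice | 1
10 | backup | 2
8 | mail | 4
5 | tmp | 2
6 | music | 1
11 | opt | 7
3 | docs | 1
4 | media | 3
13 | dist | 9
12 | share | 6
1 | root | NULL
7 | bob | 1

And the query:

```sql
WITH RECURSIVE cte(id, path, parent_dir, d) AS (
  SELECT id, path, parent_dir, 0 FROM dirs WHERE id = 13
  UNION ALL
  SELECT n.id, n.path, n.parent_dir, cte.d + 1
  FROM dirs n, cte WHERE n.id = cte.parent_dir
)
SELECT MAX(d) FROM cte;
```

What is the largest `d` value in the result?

Base: id=13 (dist), parent_dir=9, d 0.
Iteration 1: join on id=9 -> data (id 9, parent_dir=5, d 1).
Iteration 2: join on id=5 -> tmp (id 5, parent_dir=2, d 2).
Iteration 3: join on id=2 -> alice (id 2, parent_dir=1, d 3).
Iteration 4: join on id=1 -> root (id 1, parent_dir=NULL, d 4).
Iteration 5: parent_dir is NULL; no match; recursion stops.
d values: 0, 1, 2, 3, 4; the maximum is 4.

4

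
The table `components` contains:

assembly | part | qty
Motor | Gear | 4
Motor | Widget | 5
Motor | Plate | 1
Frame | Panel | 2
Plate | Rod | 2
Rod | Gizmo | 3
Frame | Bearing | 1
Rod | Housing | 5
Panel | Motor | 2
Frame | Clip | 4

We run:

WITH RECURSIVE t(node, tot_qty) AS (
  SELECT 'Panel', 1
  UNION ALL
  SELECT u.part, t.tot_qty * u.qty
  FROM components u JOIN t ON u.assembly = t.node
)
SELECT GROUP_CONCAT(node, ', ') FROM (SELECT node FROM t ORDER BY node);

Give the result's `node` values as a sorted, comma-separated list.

Base: (Panel, tot_qty=1).
Iteration 1: components of {Panel} -> Motor = 1*2 = 2.
Iteration 2: components of {Motor} -> Gear = 2*4 = 8, Plate = 2*1 = 2, Widget = 2*5 = 10.
Iteration 3: components of {Gear,Plate,Widget} -> Rod = 2*2 = 4.
Iteration 4: components of {Rod} -> Gizmo = 4*3 = 12, Housing = 4*5 = 20.
Iteration 5: no further components; recursion stops.

Gear, Gizmo, Housing, Motor, Panel, Plate, Rod, Widget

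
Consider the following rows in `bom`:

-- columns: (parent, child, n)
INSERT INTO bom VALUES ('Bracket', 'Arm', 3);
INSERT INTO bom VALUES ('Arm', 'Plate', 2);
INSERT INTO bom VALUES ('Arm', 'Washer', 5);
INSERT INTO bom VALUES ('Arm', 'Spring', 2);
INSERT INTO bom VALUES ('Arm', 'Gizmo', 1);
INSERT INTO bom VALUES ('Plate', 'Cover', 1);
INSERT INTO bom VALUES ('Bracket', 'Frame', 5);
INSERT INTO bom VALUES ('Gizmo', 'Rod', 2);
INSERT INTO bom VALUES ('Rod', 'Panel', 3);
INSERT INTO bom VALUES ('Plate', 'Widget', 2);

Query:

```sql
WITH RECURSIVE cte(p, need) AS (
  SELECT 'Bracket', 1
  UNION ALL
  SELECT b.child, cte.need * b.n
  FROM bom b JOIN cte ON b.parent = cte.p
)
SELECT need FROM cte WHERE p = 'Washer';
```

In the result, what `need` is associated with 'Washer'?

15

Base: (Bracket, need=1).
Iteration 1: components of {Bracket} -> Arm = 1*3 = 3, Frame = 1*5 = 5.
Iteration 2: components of {Arm,Frame} -> Gizmo = 3*1 = 3, Plate = 3*2 = 6, Spring = 3*2 = 6, Washer = 3*5 = 15.
Iteration 3: components of {Gizmo,Plate,Spring,Washer} -> Cover = 6*1 = 6, Rod = 3*2 = 6, Widget = 6*2 = 12.
Iteration 4: components of {Cover,Rod,Widget} -> Panel = 6*3 = 18.
Iteration 5: no further components; recursion stops.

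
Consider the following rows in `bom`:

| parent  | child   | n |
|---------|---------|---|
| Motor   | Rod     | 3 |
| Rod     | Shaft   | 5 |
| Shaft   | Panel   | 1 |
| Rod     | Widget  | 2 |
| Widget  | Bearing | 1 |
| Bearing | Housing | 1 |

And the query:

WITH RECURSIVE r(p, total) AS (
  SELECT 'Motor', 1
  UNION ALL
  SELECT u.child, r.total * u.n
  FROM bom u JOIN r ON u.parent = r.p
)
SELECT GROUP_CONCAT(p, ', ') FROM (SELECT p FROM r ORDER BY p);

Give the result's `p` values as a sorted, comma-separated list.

Base: (Motor, total=1).
Iteration 1: components of {Motor} -> Rod = 1*3 = 3.
Iteration 2: components of {Rod} -> Shaft = 3*5 = 15, Widget = 3*2 = 6.
Iteration 3: components of {Shaft,Widget} -> Bearing = 6*1 = 6, Panel = 15*1 = 15.
Iteration 4: components of {Bearing,Panel} -> Housing = 6*1 = 6.
Iteration 5: no further components; recursion stops.

Bearing, Housing, Motor, Panel, Rod, Shaft, Widget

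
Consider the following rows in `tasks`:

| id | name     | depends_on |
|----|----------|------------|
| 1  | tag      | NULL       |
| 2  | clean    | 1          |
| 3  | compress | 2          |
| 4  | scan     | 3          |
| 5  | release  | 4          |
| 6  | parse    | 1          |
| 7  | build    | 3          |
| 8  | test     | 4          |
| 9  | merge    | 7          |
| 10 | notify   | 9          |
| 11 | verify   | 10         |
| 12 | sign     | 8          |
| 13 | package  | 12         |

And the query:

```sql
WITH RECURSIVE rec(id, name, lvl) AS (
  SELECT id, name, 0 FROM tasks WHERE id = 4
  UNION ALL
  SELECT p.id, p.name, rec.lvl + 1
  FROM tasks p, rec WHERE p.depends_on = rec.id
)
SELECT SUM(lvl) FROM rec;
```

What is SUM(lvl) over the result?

Base: id=4 (scan) at lvl 0.
Iteration 1: rows with depends_on in {4} -> release (id 5, lvl 1), test (id 8, lvl 1).
Iteration 2: rows with depends_on in {5,8} -> sign (id 12, lvl 2).
Iteration 3: rows with depends_on in {12} -> package (id 13, lvl 3).
Iteration 4: no rows with depends_on in {13}; recursion stops.
SUM(lvl) = 0 + 1 + 1 + 2 + 3 = 7.

7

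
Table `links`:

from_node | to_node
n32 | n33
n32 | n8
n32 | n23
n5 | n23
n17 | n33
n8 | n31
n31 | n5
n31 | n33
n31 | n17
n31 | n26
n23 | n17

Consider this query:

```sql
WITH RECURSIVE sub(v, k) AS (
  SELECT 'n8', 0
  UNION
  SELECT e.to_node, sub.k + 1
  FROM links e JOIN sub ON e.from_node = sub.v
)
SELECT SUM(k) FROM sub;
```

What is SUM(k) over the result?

Base: (n8, k=0).
Iteration 1: edges from {n8} -> (n31, k=1).
Iteration 2: edges from {n31} -> (n17, k=2), (n26, k=2), (n33, k=2), (n5, k=2).
Iteration 3: edges from {n17,n26,n33,n5} -> (n23, k=3), (n33, k=3).
Iteration 4: edges from {n23,n33} -> (n17, k=4).
Iteration 5: edges from {n17} -> (n33, k=5).
Iteration 6: no outgoing edges from {n33}; recursion stops.
SUM(k) = 0 + 1 + 2 + 2 + 2 + 2 + 3 + 3 + 4 + 5 = 24.

24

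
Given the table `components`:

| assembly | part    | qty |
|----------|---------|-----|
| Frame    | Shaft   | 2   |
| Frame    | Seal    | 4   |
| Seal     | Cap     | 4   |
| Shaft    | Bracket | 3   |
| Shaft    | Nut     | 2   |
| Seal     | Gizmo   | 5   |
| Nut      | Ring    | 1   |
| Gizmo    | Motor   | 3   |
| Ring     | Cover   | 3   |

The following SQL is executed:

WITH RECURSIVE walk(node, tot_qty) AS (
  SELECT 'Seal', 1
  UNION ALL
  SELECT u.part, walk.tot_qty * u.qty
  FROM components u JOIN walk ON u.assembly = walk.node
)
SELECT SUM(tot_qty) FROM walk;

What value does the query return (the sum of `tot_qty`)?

Base: (Seal, tot_qty=1).
Iteration 1: components of {Seal} -> Cap = 1*4 = 4, Gizmo = 1*5 = 5.
Iteration 2: components of {Cap,Gizmo} -> Motor = 5*3 = 15.
Iteration 3: no further components; recursion stops.
SUM(tot_qty) = 1 + 4 + 5 + 15 = 25.

25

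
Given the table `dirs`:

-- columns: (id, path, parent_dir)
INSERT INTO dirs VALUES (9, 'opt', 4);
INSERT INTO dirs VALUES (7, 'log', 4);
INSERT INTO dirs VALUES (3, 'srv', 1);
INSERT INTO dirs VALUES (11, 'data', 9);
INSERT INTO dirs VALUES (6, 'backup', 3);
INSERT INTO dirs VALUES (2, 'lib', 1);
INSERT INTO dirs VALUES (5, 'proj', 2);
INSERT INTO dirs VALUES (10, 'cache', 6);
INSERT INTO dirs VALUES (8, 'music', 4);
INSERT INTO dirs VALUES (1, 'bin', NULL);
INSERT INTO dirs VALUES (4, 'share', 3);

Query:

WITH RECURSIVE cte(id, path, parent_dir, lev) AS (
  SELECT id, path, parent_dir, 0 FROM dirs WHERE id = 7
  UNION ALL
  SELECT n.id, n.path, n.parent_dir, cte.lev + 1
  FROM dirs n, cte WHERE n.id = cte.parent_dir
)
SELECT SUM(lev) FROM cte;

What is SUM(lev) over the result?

6

Base: id=7 (log), parent_dir=4, lev 0.
Iteration 1: join on id=4 -> share (id 4, parent_dir=3, lev 1).
Iteration 2: join on id=3 -> srv (id 3, parent_dir=1, lev 2).
Iteration 3: join on id=1 -> bin (id 1, parent_dir=NULL, lev 3).
Iteration 4: parent_dir is NULL; no match; recursion stops.
SUM(lev) = 0 + 1 + 2 + 3 = 6.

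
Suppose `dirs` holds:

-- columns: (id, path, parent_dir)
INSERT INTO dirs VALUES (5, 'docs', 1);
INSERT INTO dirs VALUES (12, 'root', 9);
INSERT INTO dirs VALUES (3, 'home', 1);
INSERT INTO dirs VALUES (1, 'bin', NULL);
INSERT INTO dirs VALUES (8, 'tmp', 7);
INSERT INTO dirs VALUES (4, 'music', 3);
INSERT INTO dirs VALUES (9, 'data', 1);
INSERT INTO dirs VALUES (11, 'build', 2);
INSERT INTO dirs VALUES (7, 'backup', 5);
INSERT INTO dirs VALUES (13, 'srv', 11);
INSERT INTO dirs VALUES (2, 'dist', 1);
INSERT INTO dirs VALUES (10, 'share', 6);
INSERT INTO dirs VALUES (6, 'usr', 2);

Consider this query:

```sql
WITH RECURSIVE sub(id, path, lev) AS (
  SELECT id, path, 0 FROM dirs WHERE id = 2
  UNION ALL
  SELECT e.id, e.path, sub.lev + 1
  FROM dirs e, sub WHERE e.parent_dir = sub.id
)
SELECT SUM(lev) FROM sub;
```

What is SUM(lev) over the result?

Base: id=2 (dist) at lev 0.
Iteration 1: rows with parent_dir in {2} -> usr (id 6, lev 1), build (id 11, lev 1).
Iteration 2: rows with parent_dir in {6,11} -> share (id 10, lev 2), srv (id 13, lev 2).
Iteration 3: no rows with parent_dir in {10,13}; recursion stops.
SUM(lev) = 0 + 1 + 1 + 2 + 2 = 6.

6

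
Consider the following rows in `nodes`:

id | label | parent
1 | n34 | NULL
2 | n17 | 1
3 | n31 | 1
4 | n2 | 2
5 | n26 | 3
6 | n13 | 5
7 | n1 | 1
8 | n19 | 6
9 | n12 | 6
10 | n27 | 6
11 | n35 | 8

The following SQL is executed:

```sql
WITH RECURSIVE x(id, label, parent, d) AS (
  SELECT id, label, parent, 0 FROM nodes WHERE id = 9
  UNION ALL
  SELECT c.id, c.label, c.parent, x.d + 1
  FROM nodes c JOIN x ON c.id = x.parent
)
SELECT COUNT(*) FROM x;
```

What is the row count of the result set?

5

Base: id=9 (n12), parent=6, d 0.
Iteration 1: join on id=6 -> n13 (id 6, parent=5, d 1).
Iteration 2: join on id=5 -> n26 (id 5, parent=3, d 2).
Iteration 3: join on id=3 -> n31 (id 3, parent=1, d 3).
Iteration 4: join on id=1 -> n34 (id 1, parent=NULL, d 4).
Iteration 5: parent is NULL; no match; recursion stops.
Total rows emitted: 5.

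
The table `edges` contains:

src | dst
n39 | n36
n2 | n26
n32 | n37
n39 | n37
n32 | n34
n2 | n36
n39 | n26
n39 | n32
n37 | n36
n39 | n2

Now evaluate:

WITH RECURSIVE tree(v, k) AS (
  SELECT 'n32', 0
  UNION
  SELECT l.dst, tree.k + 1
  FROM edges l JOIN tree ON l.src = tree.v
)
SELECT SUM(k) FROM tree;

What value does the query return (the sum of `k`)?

Base: (n32, k=0).
Iteration 1: edges from {n32} -> (n34, k=1), (n37, k=1).
Iteration 2: edges from {n34,n37} -> (n36, k=2).
Iteration 3: no outgoing edges from {n36}; recursion stops.
SUM(k) = 0 + 1 + 1 + 2 = 4.

4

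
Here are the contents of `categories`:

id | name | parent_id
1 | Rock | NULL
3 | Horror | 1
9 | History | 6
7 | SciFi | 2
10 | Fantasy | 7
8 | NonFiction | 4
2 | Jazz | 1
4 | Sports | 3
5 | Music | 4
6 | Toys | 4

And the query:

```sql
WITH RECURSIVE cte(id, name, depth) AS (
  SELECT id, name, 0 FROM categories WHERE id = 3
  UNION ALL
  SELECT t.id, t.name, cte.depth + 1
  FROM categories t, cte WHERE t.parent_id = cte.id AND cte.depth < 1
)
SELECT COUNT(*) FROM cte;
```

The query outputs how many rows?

2

Base: id=3 (Horror) at depth 0.
Iteration 1: rows with parent_id in {3} -> Sports (id 4, depth 1).
Iteration 2: depth < 1 fails for all current rows; recursion stops.
Total rows emitted: 2.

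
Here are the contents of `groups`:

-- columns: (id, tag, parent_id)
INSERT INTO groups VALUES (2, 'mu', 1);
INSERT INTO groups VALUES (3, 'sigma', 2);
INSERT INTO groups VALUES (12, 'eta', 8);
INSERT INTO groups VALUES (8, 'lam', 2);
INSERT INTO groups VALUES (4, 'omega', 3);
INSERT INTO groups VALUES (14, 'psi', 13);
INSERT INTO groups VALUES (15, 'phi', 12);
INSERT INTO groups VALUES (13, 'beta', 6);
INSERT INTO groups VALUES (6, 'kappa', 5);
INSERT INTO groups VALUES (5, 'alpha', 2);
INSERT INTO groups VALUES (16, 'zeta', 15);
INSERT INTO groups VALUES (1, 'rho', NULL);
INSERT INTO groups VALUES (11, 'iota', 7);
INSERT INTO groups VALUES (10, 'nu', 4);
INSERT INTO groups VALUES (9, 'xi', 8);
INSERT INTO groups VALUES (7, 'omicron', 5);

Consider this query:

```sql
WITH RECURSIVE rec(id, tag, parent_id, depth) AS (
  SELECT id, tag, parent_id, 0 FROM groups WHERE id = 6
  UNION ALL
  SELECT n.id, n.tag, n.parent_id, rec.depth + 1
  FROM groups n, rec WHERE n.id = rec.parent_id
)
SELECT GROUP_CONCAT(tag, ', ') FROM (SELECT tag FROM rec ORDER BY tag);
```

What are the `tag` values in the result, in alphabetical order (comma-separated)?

Base: id=6 (kappa), parent_id=5, depth 0.
Iteration 1: join on id=5 -> alpha (id 5, parent_id=2, depth 1).
Iteration 2: join on id=2 -> mu (id 2, parent_id=1, depth 2).
Iteration 3: join on id=1 -> rho (id 1, parent_id=NULL, depth 3).
Iteration 4: parent_id is NULL; no match; recursion stops.

alpha, kappa, mu, rho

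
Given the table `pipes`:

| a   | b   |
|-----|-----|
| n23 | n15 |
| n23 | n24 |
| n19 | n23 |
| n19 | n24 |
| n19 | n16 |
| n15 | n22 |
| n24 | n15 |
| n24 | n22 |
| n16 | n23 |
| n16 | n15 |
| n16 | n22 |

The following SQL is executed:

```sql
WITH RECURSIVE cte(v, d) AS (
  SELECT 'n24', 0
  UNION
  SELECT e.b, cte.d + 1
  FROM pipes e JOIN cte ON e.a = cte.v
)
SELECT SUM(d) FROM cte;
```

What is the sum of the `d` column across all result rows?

4

Base: (n24, d=0).
Iteration 1: edges from {n24} -> (n15, d=1), (n22, d=1).
Iteration 2: edges from {n15,n22} -> (n22, d=2).
Iteration 3: no outgoing edges from {n22}; recursion stops.
SUM(d) = 0 + 1 + 1 + 2 = 4.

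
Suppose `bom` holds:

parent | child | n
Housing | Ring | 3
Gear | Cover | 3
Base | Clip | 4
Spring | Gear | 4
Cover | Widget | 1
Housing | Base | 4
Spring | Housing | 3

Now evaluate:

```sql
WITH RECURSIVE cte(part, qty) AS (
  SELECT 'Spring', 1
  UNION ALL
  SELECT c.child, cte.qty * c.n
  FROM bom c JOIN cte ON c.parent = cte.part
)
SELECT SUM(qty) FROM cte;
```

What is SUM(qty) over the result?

Base: (Spring, qty=1).
Iteration 1: components of {Spring} -> Gear = 1*4 = 4, Housing = 1*3 = 3.
Iteration 2: components of {Gear,Housing} -> Base = 3*4 = 12, Cover = 4*3 = 12, Ring = 3*3 = 9.
Iteration 3: components of {Base,Cover,Ring} -> Clip = 12*4 = 48, Widget = 12*1 = 12.
Iteration 4: no further components; recursion stops.
SUM(qty) = 1 + 3 + 4 + 12 + 9 + 12 + 48 + 12 = 101.

101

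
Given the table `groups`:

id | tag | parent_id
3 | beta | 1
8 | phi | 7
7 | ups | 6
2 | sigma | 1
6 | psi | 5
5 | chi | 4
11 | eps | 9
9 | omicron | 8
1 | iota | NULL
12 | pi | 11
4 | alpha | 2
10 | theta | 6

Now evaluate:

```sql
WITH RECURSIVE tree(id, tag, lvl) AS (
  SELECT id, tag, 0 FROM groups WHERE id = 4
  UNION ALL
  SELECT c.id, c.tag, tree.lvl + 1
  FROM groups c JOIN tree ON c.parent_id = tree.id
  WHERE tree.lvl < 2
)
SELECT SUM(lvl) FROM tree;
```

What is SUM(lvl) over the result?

Base: id=4 (alpha) at lvl 0.
Iteration 1: rows with parent_id in {4} -> chi (id 5, lvl 1).
Iteration 2: rows with parent_id in {5} -> psi (id 6, lvl 2).
Iteration 3: lvl < 2 fails for all current rows; recursion stops.
SUM(lvl) = 0 + 1 + 2 = 3.

3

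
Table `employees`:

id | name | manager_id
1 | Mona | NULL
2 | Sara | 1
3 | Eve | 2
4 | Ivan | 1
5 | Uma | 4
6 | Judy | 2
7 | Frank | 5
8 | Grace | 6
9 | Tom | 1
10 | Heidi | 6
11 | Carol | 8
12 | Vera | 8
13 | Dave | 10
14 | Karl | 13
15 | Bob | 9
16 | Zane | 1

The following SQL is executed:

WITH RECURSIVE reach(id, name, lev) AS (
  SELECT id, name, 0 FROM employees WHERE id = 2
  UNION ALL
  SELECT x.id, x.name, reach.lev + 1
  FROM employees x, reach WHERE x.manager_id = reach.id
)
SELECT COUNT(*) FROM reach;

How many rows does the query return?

9

Base: id=2 (Sara) at lev 0.
Iteration 1: rows with manager_id in {2} -> Eve (id 3, lev 1), Judy (id 6, lev 1).
Iteration 2: rows with manager_id in {3,6} -> Grace (id 8, lev 2), Heidi (id 10, lev 2).
Iteration 3: rows with manager_id in {8,10} -> Carol (id 11, lev 3), Vera (id 12, lev 3), Dave (id 13, lev 3).
Iteration 4: rows with manager_id in {11,12,13} -> Karl (id 14, lev 4).
Iteration 5: no rows with manager_id in {14}; recursion stops.
Total rows emitted: 9.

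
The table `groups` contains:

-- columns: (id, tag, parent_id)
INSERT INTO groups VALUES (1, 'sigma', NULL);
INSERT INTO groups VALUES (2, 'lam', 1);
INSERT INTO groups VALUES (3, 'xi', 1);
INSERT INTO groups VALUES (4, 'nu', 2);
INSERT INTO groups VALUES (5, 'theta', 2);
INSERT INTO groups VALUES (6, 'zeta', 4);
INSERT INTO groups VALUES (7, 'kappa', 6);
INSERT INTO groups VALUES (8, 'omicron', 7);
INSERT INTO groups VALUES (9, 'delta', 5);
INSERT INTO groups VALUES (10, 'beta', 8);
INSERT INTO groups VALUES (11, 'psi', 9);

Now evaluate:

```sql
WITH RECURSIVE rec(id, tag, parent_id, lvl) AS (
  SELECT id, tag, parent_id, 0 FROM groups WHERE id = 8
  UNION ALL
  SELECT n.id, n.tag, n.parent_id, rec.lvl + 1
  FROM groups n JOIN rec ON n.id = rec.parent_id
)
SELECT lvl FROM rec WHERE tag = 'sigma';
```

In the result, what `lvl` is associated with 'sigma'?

5

Base: id=8 (omicron), parent_id=7, lvl 0.
Iteration 1: join on id=7 -> kappa (id 7, parent_id=6, lvl 1).
Iteration 2: join on id=6 -> zeta (id 6, parent_id=4, lvl 2).
Iteration 3: join on id=4 -> nu (id 4, parent_id=2, lvl 3).
Iteration 4: join on id=2 -> lam (id 2, parent_id=1, lvl 4).
Iteration 5: join on id=1 -> sigma (id 1, parent_id=NULL, lvl 5).
Iteration 6: parent_id is NULL; no match; recursion stops.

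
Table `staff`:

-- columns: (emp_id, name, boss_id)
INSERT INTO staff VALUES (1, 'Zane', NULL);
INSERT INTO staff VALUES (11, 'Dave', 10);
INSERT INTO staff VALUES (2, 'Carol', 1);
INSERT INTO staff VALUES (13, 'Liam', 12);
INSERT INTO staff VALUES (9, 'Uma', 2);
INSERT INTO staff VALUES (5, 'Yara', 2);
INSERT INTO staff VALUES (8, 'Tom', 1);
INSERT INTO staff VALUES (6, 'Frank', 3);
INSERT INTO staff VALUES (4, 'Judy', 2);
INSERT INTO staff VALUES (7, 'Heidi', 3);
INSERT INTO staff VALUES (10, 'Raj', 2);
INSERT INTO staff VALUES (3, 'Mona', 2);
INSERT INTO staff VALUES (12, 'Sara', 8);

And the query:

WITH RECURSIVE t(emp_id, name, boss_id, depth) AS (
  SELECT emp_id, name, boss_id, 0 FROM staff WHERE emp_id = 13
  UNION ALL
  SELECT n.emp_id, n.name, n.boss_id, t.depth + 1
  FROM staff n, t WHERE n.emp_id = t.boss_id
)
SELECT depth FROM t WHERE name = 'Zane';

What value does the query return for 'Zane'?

Base: emp_id=13 (Liam), boss_id=12, depth 0.
Iteration 1: join on emp_id=12 -> Sara (id 12, boss_id=8, depth 1).
Iteration 2: join on emp_id=8 -> Tom (id 8, boss_id=1, depth 2).
Iteration 3: join on emp_id=1 -> Zane (id 1, boss_id=NULL, depth 3).
Iteration 4: boss_id is NULL; no match; recursion stops.

3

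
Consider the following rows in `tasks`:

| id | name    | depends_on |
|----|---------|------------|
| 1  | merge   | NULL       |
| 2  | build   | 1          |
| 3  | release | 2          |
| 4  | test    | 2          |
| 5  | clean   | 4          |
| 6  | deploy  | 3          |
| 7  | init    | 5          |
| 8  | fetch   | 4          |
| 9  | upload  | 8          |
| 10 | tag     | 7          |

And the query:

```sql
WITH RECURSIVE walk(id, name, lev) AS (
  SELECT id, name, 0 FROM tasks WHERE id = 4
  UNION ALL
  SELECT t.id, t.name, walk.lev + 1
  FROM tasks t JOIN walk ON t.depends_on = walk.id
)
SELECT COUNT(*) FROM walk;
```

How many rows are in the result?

6

Base: id=4 (test) at lev 0.
Iteration 1: rows with depends_on in {4} -> clean (id 5, lev 1), fetch (id 8, lev 1).
Iteration 2: rows with depends_on in {5,8} -> init (id 7, lev 2), upload (id 9, lev 2).
Iteration 3: rows with depends_on in {7,9} -> tag (id 10, lev 3).
Iteration 4: no rows with depends_on in {10}; recursion stops.
Total rows emitted: 6.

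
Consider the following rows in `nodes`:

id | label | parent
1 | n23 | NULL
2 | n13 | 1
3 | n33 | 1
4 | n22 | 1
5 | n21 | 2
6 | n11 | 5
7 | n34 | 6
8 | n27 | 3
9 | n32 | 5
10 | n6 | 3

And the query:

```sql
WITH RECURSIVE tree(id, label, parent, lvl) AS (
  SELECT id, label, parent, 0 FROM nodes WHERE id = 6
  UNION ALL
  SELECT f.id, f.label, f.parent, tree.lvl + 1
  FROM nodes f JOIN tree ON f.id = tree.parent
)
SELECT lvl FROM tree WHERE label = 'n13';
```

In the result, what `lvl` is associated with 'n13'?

Base: id=6 (n11), parent=5, lvl 0.
Iteration 1: join on id=5 -> n21 (id 5, parent=2, lvl 1).
Iteration 2: join on id=2 -> n13 (id 2, parent=1, lvl 2).
Iteration 3: join on id=1 -> n23 (id 1, parent=NULL, lvl 3).
Iteration 4: parent is NULL; no match; recursion stops.

2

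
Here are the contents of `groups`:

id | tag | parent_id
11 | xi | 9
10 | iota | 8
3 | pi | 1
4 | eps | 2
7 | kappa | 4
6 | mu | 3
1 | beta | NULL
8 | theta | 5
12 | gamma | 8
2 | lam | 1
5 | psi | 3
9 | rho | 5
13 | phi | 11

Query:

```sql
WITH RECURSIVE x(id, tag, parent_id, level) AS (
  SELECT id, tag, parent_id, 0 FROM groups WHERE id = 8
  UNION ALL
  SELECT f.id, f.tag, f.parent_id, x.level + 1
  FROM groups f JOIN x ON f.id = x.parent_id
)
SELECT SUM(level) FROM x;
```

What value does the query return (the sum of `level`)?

Base: id=8 (theta), parent_id=5, level 0.
Iteration 1: join on id=5 -> psi (id 5, parent_id=3, level 1).
Iteration 2: join on id=3 -> pi (id 3, parent_id=1, level 2).
Iteration 3: join on id=1 -> beta (id 1, parent_id=NULL, level 3).
Iteration 4: parent_id is NULL; no match; recursion stops.
SUM(level) = 0 + 1 + 2 + 3 = 6.

6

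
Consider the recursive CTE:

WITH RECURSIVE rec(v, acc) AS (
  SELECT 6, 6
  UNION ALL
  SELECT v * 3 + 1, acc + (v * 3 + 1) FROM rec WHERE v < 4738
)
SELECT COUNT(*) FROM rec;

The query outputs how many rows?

Base: v=6, acc=6.
Iteration 1: 6 < 4738 holds -> v = 6 * 3 + 1 = 19, acc = 6 + 19 = 25.
Iteration 2: 19 < 4738 holds -> v = 19 * 3 + 1 = 58, acc = 25 + 58 = 83.
Iteration 3: 58 < 4738 holds -> v = 58 * 3 + 1 = 175, acc = 83 + 175 = 258.
Iteration 4: 175 < 4738 holds -> v = 175 * 3 + 1 = 526, acc = 258 + 526 = 784.
Iteration 5: 526 < 4738 holds -> v = 526 * 3 + 1 = 1579, acc = 784 + 1579 = 2363.
Iteration 6: 1579 < 4738 holds -> v = 1579 * 3 + 1 = 4738, acc = 2363 + 4738 = 7101.
Iteration 7: 4738 < 4738 fails; recursion stops.
Total rows emitted: 7.

7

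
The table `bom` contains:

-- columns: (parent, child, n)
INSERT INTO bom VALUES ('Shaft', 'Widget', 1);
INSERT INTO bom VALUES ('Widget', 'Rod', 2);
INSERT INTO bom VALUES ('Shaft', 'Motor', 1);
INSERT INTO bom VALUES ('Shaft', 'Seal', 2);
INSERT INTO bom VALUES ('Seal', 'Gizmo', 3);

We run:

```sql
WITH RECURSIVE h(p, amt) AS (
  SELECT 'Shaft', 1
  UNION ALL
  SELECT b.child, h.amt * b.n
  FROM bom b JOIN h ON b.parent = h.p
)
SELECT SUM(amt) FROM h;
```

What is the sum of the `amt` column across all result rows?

Base: (Shaft, amt=1).
Iteration 1: components of {Shaft} -> Motor = 1*1 = 1, Seal = 1*2 = 2, Widget = 1*1 = 1.
Iteration 2: components of {Motor,Seal,Widget} -> Gizmo = 2*3 = 6, Rod = 1*2 = 2.
Iteration 3: no further components; recursion stops.
SUM(amt) = 1 + 1 + 1 + 2 + 2 + 6 = 13.

13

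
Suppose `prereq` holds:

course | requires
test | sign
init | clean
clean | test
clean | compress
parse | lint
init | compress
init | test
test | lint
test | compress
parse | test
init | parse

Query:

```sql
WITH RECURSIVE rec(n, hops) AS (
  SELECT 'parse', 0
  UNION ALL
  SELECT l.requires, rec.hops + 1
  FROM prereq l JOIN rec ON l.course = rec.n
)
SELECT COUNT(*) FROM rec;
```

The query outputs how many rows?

Base: (parse, hops=0).
Iteration 1: edges from {parse} -> (lint, hops=1), (test, hops=1).
Iteration 2: edges from {lint,test} -> (compress, hops=2), (lint, hops=2), (sign, hops=2).
Iteration 3: no outgoing edges from {compress,lint,sign}; recursion stops.
Total rows emitted: 6.

6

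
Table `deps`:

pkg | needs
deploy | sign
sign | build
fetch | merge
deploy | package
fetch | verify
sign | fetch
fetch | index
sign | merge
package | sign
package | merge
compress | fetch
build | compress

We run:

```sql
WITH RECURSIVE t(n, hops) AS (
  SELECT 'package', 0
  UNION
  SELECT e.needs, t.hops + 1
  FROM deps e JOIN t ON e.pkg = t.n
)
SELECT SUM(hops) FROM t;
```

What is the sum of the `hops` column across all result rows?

39

Base: (package, hops=0).
Iteration 1: edges from {package} -> (merge, hops=1), (sign, hops=1).
Iteration 2: edges from {merge,sign} -> (build, hops=2), (fetch, hops=2), (merge, hops=2).
Iteration 3: edges from {build,fetch,merge} -> (compress, hops=3), (index, hops=3), (merge, hops=3), (verify, hops=3).
Iteration 4: edges from {compress,index,merge,verify} -> (fetch, hops=4).
Iteration 5: edges from {fetch} -> (index, hops=5), (merge, hops=5), (verify, hops=5).
Iteration 6: no outgoing edges from {index,merge,verify}; recursion stops.
SUM(hops) = 0 + 1 + 1 + 2 + 2 + 2 + 3 + 3 + 3 + 3 + 4 + 5 + 5 + 5 = 39.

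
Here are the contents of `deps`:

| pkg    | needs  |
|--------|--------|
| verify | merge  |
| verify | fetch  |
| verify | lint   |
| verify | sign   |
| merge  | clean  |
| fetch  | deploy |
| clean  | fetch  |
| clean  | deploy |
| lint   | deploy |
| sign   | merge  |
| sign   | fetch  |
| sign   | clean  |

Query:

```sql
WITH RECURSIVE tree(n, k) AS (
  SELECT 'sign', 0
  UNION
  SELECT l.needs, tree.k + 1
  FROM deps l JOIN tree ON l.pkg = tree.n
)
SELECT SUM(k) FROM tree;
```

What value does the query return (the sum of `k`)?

Base: (sign, k=0).
Iteration 1: edges from {sign} -> (clean, k=1), (fetch, k=1), (merge, k=1).
Iteration 2: edges from {clean,fetch,merge} -> (clean, k=2), (deploy, k=2), (fetch, k=2). [UNION drops 1 duplicate row(s)]
Iteration 3: edges from {clean,deploy,fetch} -> (deploy, k=3), (fetch, k=3). [UNION drops 1 duplicate row(s)]
Iteration 4: edges from {deploy,fetch} -> (deploy, k=4).
Iteration 5: no outgoing edges from {deploy}; recursion stops.
SUM(k) = 0 + 1 + 1 + 1 + 2 + 2 + 2 + 3 + 3 + 4 = 19.

19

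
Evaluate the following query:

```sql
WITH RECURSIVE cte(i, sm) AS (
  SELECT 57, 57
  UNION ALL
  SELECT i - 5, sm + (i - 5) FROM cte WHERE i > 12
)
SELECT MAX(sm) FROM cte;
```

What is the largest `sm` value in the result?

Base: i=57, sm=57.
Iteration 1: 57 > 12 holds -> i = 57 - 5 = 52, sm = 57 + 52 = 109.
Iteration 2: 52 > 12 holds -> i = 52 - 5 = 47, sm = 109 + 47 = 156.
Iteration 3: 47 > 12 holds -> i = 47 - 5 = 42, sm = 156 + 42 = 198.
Iteration 4: 42 > 12 holds -> i = 42 - 5 = 37, sm = 198 + 37 = 235.
Iteration 5: 37 > 12 holds -> i = 37 - 5 = 32, sm = 235 + 32 = 267.
Iteration 6: 32 > 12 holds -> i = 32 - 5 = 27, sm = 267 + 27 = 294.
Iteration 7: 27 > 12 holds -> i = 27 - 5 = 22, sm = 294 + 22 = 316.
Iteration 8: 22 > 12 holds -> i = 22 - 5 = 17, sm = 316 + 17 = 333.
Iteration 9: 17 > 12 holds -> i = 17 - 5 = 12, sm = 333 + 12 = 345.
Iteration 10: 12 > 12 fails; recursion stops.
sm values: 57, 109, 156, 198, 235, 267, 294, 316, 333, 345; the maximum is 345.

345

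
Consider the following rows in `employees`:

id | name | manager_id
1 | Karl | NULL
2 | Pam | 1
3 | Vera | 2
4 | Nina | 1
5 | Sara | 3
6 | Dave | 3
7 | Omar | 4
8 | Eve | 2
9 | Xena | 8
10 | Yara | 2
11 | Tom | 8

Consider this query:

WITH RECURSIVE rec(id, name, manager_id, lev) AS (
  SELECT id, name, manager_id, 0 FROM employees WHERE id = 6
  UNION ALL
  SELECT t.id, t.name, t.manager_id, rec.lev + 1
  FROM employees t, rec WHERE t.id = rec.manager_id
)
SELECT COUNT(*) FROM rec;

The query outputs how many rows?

4

Base: id=6 (Dave), manager_id=3, lev 0.
Iteration 1: join on id=3 -> Vera (id 3, manager_id=2, lev 1).
Iteration 2: join on id=2 -> Pam (id 2, manager_id=1, lev 2).
Iteration 3: join on id=1 -> Karl (id 1, manager_id=NULL, lev 3).
Iteration 4: manager_id is NULL; no match; recursion stops.
Total rows emitted: 4.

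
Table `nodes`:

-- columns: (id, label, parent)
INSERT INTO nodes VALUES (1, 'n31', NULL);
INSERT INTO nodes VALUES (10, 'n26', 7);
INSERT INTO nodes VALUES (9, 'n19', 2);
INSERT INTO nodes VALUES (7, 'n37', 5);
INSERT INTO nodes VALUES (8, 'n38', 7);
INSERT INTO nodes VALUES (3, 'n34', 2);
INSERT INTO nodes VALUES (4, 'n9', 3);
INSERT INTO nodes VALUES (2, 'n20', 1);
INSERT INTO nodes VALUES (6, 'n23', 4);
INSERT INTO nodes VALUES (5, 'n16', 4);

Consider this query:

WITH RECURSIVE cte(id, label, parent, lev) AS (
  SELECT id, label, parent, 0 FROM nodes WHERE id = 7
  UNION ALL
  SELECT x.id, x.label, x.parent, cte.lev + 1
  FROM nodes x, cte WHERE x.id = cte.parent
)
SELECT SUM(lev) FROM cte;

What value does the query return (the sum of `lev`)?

15

Base: id=7 (n37), parent=5, lev 0.
Iteration 1: join on id=5 -> n16 (id 5, parent=4, lev 1).
Iteration 2: join on id=4 -> n9 (id 4, parent=3, lev 2).
Iteration 3: join on id=3 -> n34 (id 3, parent=2, lev 3).
Iteration 4: join on id=2 -> n20 (id 2, parent=1, lev 4).
Iteration 5: join on id=1 -> n31 (id 1, parent=NULL, lev 5).
Iteration 6: parent is NULL; no match; recursion stops.
SUM(lev) = 0 + 1 + 2 + 3 + 4 + 5 = 15.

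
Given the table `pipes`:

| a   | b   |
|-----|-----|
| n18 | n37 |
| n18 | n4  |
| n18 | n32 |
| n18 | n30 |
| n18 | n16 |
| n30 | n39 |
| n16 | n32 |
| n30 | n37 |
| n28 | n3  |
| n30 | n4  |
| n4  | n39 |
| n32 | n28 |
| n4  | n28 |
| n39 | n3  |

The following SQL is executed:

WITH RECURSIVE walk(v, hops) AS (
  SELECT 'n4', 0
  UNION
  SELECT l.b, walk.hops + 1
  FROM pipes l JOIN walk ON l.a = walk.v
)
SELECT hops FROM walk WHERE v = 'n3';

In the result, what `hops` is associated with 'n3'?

2

Base: (n4, hops=0).
Iteration 1: edges from {n4} -> (n28, hops=1), (n39, hops=1).
Iteration 2: edges from {n28,n39} -> (n3, hops=2). [UNION drops 1 duplicate row(s)]
Iteration 3: no outgoing edges from {n3}; recursion stops.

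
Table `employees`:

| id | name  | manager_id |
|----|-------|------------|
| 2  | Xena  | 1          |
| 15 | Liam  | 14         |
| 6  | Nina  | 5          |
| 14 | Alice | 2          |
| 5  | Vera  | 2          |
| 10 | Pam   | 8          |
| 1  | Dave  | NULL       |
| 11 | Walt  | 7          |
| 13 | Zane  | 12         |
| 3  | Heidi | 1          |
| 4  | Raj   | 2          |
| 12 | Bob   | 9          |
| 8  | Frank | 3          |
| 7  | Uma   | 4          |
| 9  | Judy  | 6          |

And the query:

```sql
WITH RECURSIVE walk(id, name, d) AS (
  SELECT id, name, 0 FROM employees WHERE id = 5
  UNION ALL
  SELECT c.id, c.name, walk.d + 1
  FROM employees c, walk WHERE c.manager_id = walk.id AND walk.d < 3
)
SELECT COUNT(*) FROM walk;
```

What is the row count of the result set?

Base: id=5 (Vera) at d 0.
Iteration 1: rows with manager_id in {5} -> Nina (id 6, d 1).
Iteration 2: rows with manager_id in {6} -> Judy (id 9, d 2).
Iteration 3: rows with manager_id in {9} -> Bob (id 12, d 3).
Iteration 4: d < 3 fails for all current rows; recursion stops.
Total rows emitted: 4.

4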